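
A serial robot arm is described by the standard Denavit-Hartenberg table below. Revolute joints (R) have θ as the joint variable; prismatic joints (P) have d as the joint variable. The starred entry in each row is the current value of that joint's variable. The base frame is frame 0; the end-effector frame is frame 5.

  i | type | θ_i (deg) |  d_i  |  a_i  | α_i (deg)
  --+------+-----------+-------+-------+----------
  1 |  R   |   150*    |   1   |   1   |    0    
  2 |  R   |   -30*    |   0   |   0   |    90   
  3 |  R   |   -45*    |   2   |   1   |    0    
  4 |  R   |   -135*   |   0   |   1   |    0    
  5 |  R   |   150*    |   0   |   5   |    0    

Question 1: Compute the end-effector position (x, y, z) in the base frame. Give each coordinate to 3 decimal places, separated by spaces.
after link 1: o_1 = (-0.8660, 0.5000, 1.0000)
after link 2: o_2 = (-0.8660, 0.5000, 1.0000)
after link 3: o_3 = (0.5125, 2.1124, 0.2929)
after link 4: o_4 = (1.0125, 1.2463, 0.2929)
after link 5: o_5 = (-1.1526, 4.9963, -2.2071)

-1.153 4.996 -2.207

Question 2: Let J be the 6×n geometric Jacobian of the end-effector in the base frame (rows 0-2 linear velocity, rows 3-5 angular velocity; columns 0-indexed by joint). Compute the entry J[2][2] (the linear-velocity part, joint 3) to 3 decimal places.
axis z_2 = (0.8660,0.5000,0.0000); lever o_n−o_2 = (-0.2866,4.4963,-3.2071)
cross product → J_v[:, 2] = (-1.6036,2.7774,4.0372)
J_ω[:, 2] = z_2
entry J[2][2] = 4.0372

4.037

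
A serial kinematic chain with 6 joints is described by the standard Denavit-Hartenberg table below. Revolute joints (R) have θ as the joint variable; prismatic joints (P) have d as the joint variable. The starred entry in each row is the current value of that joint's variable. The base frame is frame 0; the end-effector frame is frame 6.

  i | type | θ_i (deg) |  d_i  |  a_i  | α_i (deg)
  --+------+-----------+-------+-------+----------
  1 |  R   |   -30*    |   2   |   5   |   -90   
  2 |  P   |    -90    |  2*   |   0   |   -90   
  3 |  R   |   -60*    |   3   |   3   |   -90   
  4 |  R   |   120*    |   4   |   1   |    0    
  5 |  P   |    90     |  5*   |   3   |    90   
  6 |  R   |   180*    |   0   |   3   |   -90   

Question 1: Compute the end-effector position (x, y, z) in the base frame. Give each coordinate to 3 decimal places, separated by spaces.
after link 1: o_1 = (4.3301, -2.5000, 2.0000)
after link 2: o_2 = (5.3301, -0.7679, 2.0000)
after link 3: o_3 = (9.2272, -0.0179, 3.5000)
after link 4: o_4 = (7.2607, -1.6920, 6.7141)
after link 5: o_5 = (6.1848, -6.5556, 9.7452)
after link 6: o_6 = (6.0107, -3.8571, 11.0442)

6.011 -3.857 11.044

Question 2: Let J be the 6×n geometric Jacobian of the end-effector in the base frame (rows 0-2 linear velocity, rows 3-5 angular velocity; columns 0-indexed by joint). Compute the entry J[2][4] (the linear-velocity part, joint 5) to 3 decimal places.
0.866

prismatic axis z_4 = (-0.2500,-0.4330,0.8660)
J_v[:, 4] = z_4; J_ω[:, 4] = (0,0,0)
entry J[2][4] = 0.8660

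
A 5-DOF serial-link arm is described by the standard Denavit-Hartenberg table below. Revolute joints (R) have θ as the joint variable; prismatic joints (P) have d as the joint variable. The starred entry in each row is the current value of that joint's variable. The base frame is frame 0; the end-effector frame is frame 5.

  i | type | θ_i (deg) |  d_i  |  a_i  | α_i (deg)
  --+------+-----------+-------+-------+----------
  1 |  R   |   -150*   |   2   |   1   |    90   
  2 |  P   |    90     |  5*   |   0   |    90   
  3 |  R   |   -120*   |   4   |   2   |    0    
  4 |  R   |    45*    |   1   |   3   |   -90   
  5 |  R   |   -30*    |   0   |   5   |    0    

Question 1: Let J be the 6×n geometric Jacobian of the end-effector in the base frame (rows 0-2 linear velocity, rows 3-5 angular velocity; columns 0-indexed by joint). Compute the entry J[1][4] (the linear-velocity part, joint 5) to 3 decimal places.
0.074

axis z_4 = (-0.1294,0.2241,0.9659); lever o_n−o_4 = (-0.0738,-4.8722,1.1207)
cross product → J_v[:, 4] = (4.9574,0.0738,0.6470)
J_ω[:, 4] = z_4
entry J[1][4] = 0.0738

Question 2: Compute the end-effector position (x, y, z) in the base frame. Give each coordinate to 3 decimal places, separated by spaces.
after link 1: o_1 = (-0.8660, -0.5000, 2.0000)
after link 2: o_2 = (-3.3660, 3.8301, 2.0000)
after link 3: o_3 = (-5.9641, 0.3301, 1.0000)
after link 4: o_4 = (-5.3812, -2.6794, 1.7765)
after link 5: o_5 = (-5.4550, -7.5516, 2.8972)

-5.455 -7.552 2.897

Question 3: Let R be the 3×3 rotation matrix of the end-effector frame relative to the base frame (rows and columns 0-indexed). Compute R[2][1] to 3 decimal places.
End-effector y-axis (col 1 of R) = (0.9915,0.0148,0.1294)
R[2][1] = 0.1294

0.129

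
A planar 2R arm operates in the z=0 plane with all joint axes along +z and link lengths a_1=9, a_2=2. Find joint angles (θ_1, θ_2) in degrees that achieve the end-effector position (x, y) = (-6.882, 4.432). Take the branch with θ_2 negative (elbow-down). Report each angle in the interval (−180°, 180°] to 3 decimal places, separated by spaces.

cos θ_2 = (67.0045−9²−2²)/(2·9·2) = -0.4999; θ_2 = -119.9916° (elbow-down)
β = atan2(4.4320,-6.8820) = 147.2185°; ψ = atan2(-1.7322,8.0003) = -12.2170°
θ_1 = β − ψ = 159.4355°

159.435 -119.992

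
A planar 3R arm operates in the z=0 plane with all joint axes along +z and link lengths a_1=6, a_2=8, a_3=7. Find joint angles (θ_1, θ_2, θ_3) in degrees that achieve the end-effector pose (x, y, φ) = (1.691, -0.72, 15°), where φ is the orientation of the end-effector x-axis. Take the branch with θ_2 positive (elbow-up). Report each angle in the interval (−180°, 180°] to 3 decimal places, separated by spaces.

wrist centre = target − a_3·(cos φ, sin φ) = (-5.0705, -2.5317)
cos θ_2 = (32.1194−6²−8²)/(2·6·8) = -0.7071; θ_2 = 134.9986° (elbow-up)
β = atan2(-2.5317,-5.0705) = -153.4667°; ψ = atan2(5.6570,0.3433) = 86.5273°
θ_1 = β − ψ = -239.9940°
θ_3 = φ − θ_1 − θ_2 = 119.9954° (wrapped to (-180°,180°])

120.006 134.999 119.995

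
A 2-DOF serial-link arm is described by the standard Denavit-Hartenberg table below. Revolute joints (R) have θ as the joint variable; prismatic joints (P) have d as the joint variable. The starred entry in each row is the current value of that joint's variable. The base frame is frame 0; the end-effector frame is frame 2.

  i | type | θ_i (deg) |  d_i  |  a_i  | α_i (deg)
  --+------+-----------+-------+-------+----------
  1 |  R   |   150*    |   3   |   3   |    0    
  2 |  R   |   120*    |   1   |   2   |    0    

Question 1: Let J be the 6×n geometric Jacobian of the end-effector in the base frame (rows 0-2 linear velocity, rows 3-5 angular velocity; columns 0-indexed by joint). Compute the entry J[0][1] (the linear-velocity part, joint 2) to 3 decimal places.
2.000

axis z_1 = (0.0000,0.0000,1.0000); lever o_n−o_1 = (0.0000,-2.0000,1.0000)
cross product → J_v[:, 1] = (2.0000,0.0000,-0.0000)
J_ω[:, 1] = z_1
entry J[0][1] = 2.0000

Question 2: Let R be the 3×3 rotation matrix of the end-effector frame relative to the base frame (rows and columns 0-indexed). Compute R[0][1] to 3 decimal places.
End-effector y-axis (col 1 of R) = (1.0000,-0.0000,0.0000)
R[0][1] = 1.0000

1.000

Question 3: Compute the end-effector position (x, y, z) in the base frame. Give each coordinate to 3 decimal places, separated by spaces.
after link 1: o_1 = (-2.5981, 1.5000, 3.0000)
after link 2: o_2 = (-2.5981, -0.5000, 4.0000)

-2.598 -0.500 4.000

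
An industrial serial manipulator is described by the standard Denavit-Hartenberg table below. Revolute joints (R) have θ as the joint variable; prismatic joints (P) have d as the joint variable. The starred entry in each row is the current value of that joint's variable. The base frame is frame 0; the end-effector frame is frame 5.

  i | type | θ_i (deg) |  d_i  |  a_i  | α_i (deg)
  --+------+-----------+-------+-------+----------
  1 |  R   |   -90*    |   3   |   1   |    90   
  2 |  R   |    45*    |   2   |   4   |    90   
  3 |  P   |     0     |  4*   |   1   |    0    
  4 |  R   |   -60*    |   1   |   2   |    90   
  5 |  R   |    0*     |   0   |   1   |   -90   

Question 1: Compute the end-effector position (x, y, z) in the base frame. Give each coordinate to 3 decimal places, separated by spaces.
0.598 -9.132 4.061

after link 1: o_1 = (0.0000, -1.0000, 3.0000)
after link 2: o_2 = (-2.0000, -3.8284, 5.8284)
after link 3: o_3 = (-2.0000, -7.3640, 3.7071)
after link 4: o_4 = (-0.2679, -8.7782, 3.7071)
after link 5: o_5 = (0.5981, -9.1317, 4.0607)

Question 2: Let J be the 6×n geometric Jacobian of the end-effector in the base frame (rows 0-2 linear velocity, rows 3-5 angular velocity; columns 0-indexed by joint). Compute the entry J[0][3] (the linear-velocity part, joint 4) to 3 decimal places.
-1.500

axis z_3 = (-0.0000,-0.7071,-0.7071); lever o_n−o_3 = (2.5981,-1.7678,0.3536)
cross product → J_v[:, 3] = (-1.5000,-1.8371,1.8371)
J_ω[:, 3] = z_3
entry J[0][3] = -1.5000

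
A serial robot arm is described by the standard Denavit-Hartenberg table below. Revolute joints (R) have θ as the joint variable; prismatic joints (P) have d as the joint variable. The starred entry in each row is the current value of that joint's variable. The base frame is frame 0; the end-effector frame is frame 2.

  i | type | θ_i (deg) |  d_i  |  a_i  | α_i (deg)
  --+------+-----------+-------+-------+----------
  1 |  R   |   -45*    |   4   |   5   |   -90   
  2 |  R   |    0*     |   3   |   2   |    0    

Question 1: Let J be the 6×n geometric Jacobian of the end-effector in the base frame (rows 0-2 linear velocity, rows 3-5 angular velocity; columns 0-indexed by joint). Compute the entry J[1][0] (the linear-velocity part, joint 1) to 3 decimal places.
7.071

axis z_0 = ẑ; lever o_n−o_0 = (7.0711,-2.8284,4.0000)
cross product → J_v[:, 0] = (2.8284,7.0711,-0.0000)
J_ω[:, 0] = z_0
entry J[1][0] = 7.0711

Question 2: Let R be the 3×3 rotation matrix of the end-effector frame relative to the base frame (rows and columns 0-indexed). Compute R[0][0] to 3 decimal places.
End-effector x-axis (col 0 of R) = (0.7071,-0.7071,0.0000)
R[0][0] = 0.7071

0.707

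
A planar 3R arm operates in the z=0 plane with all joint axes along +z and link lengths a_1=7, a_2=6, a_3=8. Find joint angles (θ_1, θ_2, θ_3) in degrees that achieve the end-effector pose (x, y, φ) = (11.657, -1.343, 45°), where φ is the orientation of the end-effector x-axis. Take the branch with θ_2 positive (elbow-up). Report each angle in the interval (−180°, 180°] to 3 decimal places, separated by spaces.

-89.999 90.000 44.999

wrist centre = target − a_3·(cos φ, sin φ) = (6.0001, -6.9999)
cos θ_2 = (84.9997−7²−6²)/(2·7·6) = -0.0000; θ_2 = 90.0002° (elbow-up)
β = atan2(-6.9999,6.0001) = -49.3974°; ψ = atan2(6.0000,7.0000) = 40.6014°
θ_1 = β − ψ = -89.9988°
θ_3 = φ − θ_1 − θ_2 = 44.9986° (wrapped to (-180°,180°])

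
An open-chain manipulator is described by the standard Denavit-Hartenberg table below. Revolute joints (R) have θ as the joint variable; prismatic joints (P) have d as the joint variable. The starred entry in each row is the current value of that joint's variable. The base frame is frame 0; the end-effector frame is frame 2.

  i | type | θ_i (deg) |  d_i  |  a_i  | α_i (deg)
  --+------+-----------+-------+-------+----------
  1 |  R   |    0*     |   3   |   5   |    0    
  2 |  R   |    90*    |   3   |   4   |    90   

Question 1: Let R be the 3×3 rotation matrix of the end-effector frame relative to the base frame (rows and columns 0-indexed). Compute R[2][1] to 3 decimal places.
1.000

End-effector y-axis (col 1 of R) = (-0.0000,0.0000,1.0000)
R[2][1] = 1.0000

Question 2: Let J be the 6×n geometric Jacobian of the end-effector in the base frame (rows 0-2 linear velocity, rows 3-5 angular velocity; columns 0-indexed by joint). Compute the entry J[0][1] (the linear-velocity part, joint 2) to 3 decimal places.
-4.000

axis z_1 = (0.0000,0.0000,1.0000); lever o_n−o_1 = (0.0000,4.0000,3.0000)
cross product → J_v[:, 1] = (-4.0000,0.0000,0.0000)
J_ω[:, 1] = z_1
entry J[0][1] = -4.0000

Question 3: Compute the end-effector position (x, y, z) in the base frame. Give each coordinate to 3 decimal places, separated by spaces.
after link 1: o_1 = (5.0000, 0.0000, 3.0000)
after link 2: o_2 = (5.0000, 4.0000, 6.0000)

5.000 4.000 6.000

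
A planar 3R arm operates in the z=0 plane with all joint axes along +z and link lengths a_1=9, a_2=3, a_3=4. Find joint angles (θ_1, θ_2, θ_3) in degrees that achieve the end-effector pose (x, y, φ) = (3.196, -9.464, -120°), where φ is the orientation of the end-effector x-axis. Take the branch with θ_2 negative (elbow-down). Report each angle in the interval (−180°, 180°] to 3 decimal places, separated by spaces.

wrist centre = target − a_3·(cos φ, sin φ) = (5.1960, -5.9999)
cos θ_2 = (62.9972−9²−3²)/(2·9·3) = -0.5001; θ_2 = -120.0034° (elbow-down)
β = atan2(-5.9999,5.1960) = -49.1070°; ψ = atan2(-2.5980,7.4998) = -19.1064°
θ_1 = β − ψ = -30.0006°
θ_3 = φ − θ_1 − θ_2 = 30.0040° (wrapped to (-180°,180°])

-30.001 -120.003 30.004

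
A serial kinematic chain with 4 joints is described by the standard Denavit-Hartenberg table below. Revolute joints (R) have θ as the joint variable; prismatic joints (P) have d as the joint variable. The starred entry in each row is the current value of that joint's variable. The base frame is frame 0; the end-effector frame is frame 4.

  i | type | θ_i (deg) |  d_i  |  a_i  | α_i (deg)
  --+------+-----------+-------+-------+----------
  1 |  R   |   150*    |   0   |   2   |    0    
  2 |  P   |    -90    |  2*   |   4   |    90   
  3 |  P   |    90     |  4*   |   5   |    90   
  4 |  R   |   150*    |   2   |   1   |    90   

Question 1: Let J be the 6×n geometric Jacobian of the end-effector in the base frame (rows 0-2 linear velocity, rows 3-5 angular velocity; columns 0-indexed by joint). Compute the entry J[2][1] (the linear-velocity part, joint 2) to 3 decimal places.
1.000

prismatic axis z_1 = (0.0000,0.0000,1.0000)
J_v[:, 1] = z_1; J_ω[:, 1] = (0,0,0)
entry J[2][1] = 1.0000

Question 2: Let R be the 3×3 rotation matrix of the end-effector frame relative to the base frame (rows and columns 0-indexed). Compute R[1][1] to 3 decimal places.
0.866

End-effector y-axis (col 1 of R) = (0.5000,0.8660,-0.0000)
R[1][1] = 0.8660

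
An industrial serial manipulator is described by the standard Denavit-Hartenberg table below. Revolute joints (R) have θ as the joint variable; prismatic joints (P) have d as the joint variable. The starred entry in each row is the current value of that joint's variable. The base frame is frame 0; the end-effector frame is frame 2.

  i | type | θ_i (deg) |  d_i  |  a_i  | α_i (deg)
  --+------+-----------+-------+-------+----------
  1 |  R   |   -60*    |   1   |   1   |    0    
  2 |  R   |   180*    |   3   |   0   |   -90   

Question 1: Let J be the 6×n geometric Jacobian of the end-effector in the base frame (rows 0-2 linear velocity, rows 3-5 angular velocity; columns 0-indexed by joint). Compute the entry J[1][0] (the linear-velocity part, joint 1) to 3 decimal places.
axis z_0 = ẑ; lever o_n−o_0 = (0.5000,-0.8660,4.0000)
cross product → J_v[:, 0] = (0.8660,0.5000,-0.0000)
J_ω[:, 0] = z_0
entry J[1][0] = 0.5000

0.500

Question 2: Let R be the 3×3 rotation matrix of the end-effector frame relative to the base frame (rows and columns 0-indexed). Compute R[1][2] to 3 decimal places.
-0.500

End-effector z-axis (col 2 of R) = (-0.8660,-0.5000,0.0000)
R[1][2] = -0.5000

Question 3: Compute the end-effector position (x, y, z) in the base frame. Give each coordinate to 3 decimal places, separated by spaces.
after link 1: o_1 = (0.5000, -0.8660, 1.0000)
after link 2: o_2 = (0.5000, -0.8660, 4.0000)

0.500 -0.866 4.000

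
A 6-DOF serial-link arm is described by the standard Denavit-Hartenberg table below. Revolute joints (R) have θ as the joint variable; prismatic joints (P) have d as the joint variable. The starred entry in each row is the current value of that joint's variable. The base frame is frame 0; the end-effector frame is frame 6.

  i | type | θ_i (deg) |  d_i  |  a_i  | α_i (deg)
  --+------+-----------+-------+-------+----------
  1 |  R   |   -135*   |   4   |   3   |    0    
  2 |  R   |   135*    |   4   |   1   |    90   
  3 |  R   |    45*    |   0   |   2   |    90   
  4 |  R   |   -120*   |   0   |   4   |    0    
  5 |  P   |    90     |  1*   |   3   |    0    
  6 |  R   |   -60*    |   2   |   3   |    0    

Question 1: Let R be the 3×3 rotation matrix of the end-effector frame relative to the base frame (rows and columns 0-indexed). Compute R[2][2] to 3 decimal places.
End-effector z-axis (col 2 of R) = (0.7071,-0.0000,-0.7071)
R[2][2] = -0.7071

-0.707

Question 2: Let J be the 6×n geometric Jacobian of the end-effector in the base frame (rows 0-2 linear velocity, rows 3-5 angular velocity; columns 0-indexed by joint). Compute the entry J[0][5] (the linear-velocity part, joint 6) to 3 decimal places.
2.121

axis z_5 = (0.7071,-0.0000,-0.7071); lever o_n−o_5 = (1.4142,3.0000,-1.4142)
cross product → J_v[:, 5] = (2.1213,-0.0000,2.1213)
J_ω[:, 5] = z_5
entry J[0][5] = 2.1213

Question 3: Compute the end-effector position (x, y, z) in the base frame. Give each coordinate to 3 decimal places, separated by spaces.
2.837 5.843 7.716

after link 1: o_1 = (-2.1213, -2.1213, 4.0000)
after link 2: o_2 = (-1.1213, -2.1213, 8.0000)
after link 3: o_3 = (0.2929, -2.1213, 9.4142)
after link 4: o_4 = (-1.1213, 1.3428, 8.0000)
after link 5: o_5 = (1.4229, 2.8428, 9.1300)
after link 6: o_6 = (2.8371, 5.8428, 7.7158)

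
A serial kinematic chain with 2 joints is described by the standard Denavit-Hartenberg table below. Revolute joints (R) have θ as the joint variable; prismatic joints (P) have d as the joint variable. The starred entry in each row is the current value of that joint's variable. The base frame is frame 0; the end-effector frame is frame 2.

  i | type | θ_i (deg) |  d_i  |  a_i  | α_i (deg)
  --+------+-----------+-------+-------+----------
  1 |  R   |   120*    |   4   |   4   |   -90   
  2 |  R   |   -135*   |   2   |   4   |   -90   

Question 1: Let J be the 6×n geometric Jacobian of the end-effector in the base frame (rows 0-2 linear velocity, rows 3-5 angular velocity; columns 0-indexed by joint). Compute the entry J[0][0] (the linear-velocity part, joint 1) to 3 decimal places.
-0.015

axis z_0 = ẑ; lever o_n−o_0 = (-2.3178,0.0146,6.8284)
cross product → J_v[:, 0] = (-0.0146,-2.3178,0.0000)
J_ω[:, 0] = z_0
entry J[0][0] = -0.0146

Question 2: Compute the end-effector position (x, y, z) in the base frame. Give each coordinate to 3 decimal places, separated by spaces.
-2.318 0.015 6.828

after link 1: o_1 = (-2.0000, 3.4641, 4.0000)
after link 2: o_2 = (-2.3178, 0.0146, 6.8284)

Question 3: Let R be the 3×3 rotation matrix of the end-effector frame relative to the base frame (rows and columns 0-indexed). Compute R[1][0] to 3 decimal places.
End-effector x-axis (col 0 of R) = (0.3536,-0.6124,0.7071)
R[1][0] = -0.6124

-0.612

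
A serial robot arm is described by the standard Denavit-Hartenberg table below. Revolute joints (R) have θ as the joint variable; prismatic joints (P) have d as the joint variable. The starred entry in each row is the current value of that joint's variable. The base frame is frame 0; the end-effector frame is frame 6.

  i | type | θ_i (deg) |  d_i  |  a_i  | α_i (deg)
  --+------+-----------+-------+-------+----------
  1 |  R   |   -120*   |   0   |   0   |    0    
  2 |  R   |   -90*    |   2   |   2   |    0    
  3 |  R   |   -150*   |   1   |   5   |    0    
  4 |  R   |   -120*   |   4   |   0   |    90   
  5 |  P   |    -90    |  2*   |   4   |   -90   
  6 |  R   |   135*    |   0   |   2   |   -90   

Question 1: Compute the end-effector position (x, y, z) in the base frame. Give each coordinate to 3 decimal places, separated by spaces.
2.761 1.293 4.414

after link 1: o_1 = (0.0000, 0.0000, 0.0000)
after link 2: o_2 = (-1.7321, 1.0000, 2.0000)
after link 3: o_3 = (3.2679, 1.0000, 3.0000)
after link 4: o_4 = (3.2679, 1.0000, 7.0000)
after link 5: o_5 = (1.5359, 2.0000, 3.0000)
after link 6: o_6 = (2.7606, 1.2929, 4.4142)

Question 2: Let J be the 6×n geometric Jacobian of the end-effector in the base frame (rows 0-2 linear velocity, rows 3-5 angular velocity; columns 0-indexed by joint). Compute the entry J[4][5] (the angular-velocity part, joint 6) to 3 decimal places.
-0.866

axis z_5 = (-0.5000,-0.8660,0.0000); lever o_n−o_5 = (1.2247,-0.7071,1.4142)
cross product → J_v[:, 5] = (-1.2247,0.7071,1.4142)
J_ω[:, 5] = z_5
entry J[4][5] = -0.8660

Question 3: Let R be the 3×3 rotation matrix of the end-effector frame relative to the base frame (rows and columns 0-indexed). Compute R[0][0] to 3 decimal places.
0.612

End-effector x-axis (col 0 of R) = (0.6124,-0.3536,0.7071)
R[0][0] = 0.6124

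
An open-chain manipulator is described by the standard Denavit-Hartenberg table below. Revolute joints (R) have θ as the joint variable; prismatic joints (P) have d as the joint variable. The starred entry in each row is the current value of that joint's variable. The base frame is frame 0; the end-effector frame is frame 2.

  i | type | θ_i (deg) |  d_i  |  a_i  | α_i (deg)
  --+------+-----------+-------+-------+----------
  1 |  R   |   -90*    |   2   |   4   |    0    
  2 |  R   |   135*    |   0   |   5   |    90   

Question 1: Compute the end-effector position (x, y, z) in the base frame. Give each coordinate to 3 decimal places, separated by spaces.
3.536 -0.464 2.000

after link 1: o_1 = (0.0000, -4.0000, 2.0000)
after link 2: o_2 = (3.5355, -0.4645, 2.0000)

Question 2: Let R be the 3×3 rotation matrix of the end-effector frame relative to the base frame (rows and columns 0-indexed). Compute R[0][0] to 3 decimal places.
0.707

End-effector x-axis (col 0 of R) = (0.7071,0.7071,0.0000)
R[0][0] = 0.7071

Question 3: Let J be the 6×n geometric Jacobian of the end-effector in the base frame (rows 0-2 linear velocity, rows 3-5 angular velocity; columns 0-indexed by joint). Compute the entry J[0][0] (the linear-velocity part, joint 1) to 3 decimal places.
axis z_0 = ẑ; lever o_n−o_0 = (3.5355,-0.4645,2.0000)
cross product → J_v[:, 0] = (0.4645,3.5355,-0.0000)
J_ω[:, 0] = z_0
entry J[0][0] = 0.4645

0.464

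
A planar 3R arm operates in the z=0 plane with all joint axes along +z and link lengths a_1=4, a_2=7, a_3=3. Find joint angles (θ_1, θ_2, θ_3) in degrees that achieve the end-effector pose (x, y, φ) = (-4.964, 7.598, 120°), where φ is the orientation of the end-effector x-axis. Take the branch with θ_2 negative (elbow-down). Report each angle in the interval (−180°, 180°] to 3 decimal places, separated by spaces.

wrist centre = target − a_3·(cos φ, sin φ) = (-3.4640, 4.9999)
cos θ_2 = (36.9985−4²−7²)/(2·4·7) = -0.5000; θ_2 = -120.0017° (elbow-down)
β = atan2(4.9999,-3.4640) = 124.7146°; ψ = atan2(-6.0621,0.4998) = -85.2866°
θ_1 = β − ψ = 210.0013°
θ_3 = φ − θ_1 − θ_2 = 30.0005° (wrapped to (-180°,180°])

-149.999 -120.002 30.000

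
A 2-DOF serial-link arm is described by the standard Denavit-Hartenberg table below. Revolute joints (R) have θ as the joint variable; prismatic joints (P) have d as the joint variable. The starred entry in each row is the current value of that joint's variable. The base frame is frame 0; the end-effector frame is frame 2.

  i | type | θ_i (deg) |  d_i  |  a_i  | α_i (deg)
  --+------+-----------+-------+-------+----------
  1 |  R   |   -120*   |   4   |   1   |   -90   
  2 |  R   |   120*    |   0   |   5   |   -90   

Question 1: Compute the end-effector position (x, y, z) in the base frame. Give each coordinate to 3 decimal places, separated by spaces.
after link 1: o_1 = (-0.5000, -0.8660, 4.0000)
after link 2: o_2 = (0.7500, 1.2990, -0.3301)

0.750 1.299 -0.330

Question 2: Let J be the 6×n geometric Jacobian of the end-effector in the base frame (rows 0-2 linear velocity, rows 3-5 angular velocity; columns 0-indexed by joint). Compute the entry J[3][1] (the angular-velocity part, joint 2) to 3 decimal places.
axis z_1 = (0.8660,-0.5000,0.0000); lever o_n−o_1 = (1.2500,2.1651,-4.3301)
cross product → J_v[:, 1] = (2.1651,3.7500,2.5000)
J_ω[:, 1] = z_1
entry J[3][1] = 0.8660

0.866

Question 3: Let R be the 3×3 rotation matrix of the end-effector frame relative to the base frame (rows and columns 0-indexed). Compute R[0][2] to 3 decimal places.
End-effector z-axis (col 2 of R) = (0.4330,0.7500,0.5000)
R[0][2] = 0.4330

0.433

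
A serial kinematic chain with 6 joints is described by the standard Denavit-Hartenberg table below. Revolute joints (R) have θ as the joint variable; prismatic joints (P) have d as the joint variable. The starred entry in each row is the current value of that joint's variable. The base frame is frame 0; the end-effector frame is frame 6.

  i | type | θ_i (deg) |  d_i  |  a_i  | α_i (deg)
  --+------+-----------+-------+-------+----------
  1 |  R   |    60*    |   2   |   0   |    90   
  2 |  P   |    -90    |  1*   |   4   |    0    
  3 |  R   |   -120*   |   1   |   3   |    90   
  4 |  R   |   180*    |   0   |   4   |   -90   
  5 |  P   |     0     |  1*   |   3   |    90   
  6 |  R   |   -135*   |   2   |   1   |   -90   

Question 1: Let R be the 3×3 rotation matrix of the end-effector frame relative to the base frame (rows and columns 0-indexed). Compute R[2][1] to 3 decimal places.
End-effector y-axis (col 1 of R) = (-0.2500,-0.4330,-0.8660)
R[2][1] = -0.8660

-0.866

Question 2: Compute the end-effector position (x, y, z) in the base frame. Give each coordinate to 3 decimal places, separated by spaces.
after link 1: o_1 = (0.0000, 0.0000, 2.0000)
after link 2: o_2 = (0.8660, -0.5000, -2.0000)
after link 3: o_3 = (0.4330, -3.2500, -0.5000)
after link 4: o_4 = (2.1651, -0.2500, -2.5000)
after link 5: o_5 = (2.5981, 2.5000, -4.0000)
after link 6: o_6 = (3.4043, 2.4821, -1.9144)

3.404 2.482 -1.914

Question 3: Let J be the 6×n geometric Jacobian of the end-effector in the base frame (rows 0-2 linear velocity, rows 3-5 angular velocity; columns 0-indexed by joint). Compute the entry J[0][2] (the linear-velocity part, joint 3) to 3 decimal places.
-0.043

axis z_2 = (0.8660,-0.5000,0.0000); lever o_n−o_2 = (2.5382,2.9821,0.0856)
cross product → J_v[:, 2] = (-0.0428,-0.0741,3.8517)
J_ω[:, 2] = z_2
entry J[0][2] = -0.0428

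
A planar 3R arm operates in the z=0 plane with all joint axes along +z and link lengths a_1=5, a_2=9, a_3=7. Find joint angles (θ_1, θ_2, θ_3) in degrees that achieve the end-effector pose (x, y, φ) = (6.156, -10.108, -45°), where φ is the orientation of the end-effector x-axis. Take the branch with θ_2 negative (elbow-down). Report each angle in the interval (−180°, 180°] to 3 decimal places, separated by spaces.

wrist centre = target − a_3·(cos φ, sin φ) = (1.2063, -5.1583)
cos θ_2 = (28.0626−5²−9²)/(2·5·9) = -0.8660; θ_2 = -149.9938° (elbow-down)
β = atan2(-5.1583,1.2063) = -76.8380°; ψ = atan2(-4.5008,-2.7937) = -121.8284°
θ_1 = β − ψ = 44.9905°
θ_3 = φ − θ_1 − θ_2 = 60.0033° (wrapped to (-180°,180°])

44.990 -149.994 60.003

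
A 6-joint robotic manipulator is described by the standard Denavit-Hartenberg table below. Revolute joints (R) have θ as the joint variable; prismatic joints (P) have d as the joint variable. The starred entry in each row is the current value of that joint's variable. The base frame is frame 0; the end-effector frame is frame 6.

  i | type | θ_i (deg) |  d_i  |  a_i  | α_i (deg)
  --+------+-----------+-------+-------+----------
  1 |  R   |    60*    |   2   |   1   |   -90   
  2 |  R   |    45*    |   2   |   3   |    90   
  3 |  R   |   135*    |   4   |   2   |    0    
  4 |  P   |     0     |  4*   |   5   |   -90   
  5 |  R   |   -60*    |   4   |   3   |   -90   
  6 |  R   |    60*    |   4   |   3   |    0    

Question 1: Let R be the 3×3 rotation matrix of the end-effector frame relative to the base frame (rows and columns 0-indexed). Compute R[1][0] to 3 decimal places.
0.926

End-effector x-axis (col 0 of R) = (-0.3763,0.9265,-0.0018)
R[1][0] = 0.9265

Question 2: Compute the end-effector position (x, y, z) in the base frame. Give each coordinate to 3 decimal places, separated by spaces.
-7.129 7.651 13.935

after link 1: o_1 = (0.5000, 0.8660, 2.0000)
after link 2: o_2 = (-0.1714, 3.7031, -0.1213)
after link 3: o_3 = (-0.4819, 5.9937, 3.7071)
after link 4: o_4 = (-3.3796, 8.0459, 9.0355)
after link 5: o_5 = (-2.3051, 6.3714, 13.6227)
after link 6: o_6 = (-7.1285, 7.6509, 13.9350)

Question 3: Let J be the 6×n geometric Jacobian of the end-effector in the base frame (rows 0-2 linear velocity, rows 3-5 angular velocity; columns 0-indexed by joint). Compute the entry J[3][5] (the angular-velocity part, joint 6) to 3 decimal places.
-0.924

axis z_5 = (-0.9236,-0.3750,0.0795); lever o_n−o_5 = (-4.8234,1.2795,0.3124)
cross product → J_v[:, 5] = (-0.2188,-0.0948,-2.9905)
J_ω[:, 5] = z_5
entry J[3][5] = -0.9236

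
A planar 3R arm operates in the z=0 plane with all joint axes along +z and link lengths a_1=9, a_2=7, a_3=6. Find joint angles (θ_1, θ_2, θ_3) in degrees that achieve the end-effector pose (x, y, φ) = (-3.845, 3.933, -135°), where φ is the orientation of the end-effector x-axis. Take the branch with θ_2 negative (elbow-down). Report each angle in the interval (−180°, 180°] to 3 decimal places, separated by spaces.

wrist centre = target − a_3·(cos φ, sin φ) = (0.3976, 8.1756)
cos θ_2 = (66.9992−9²−7²)/(2·9·7) = -0.5000; θ_2 = -120.0004° (elbow-down)
β = atan2(8.1756,0.3976) = 87.2155°; ψ = atan2(-6.0622,5.5000) = -47.7838°
θ_1 = β − ψ = 134.9992°
θ_3 = φ − θ_1 − θ_2 = -149.9988° (wrapped to (-180°,180°])

134.999 -120.000 -149.999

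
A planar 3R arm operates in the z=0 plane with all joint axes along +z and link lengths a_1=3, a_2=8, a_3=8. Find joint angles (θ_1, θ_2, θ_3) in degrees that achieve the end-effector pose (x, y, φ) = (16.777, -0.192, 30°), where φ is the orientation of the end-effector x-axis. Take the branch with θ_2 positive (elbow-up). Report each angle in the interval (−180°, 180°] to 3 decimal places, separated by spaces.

wrist centre = target − a_3·(cos φ, sin φ) = (9.8488, -4.1920)
cos θ_2 = (114.5717−3²−8²)/(2·3·8) = 0.8661; θ_2 = 29.9942° (elbow-up)
β = atan2(-4.1920,9.8488) = -23.0563°; ψ = atan2(3.9993,9.9286) = 21.9398°
θ_1 = β − ψ = -44.9962°
θ_3 = φ − θ_1 − θ_2 = 45.0020° (wrapped to (-180°,180°])

-44.996 29.994 45.002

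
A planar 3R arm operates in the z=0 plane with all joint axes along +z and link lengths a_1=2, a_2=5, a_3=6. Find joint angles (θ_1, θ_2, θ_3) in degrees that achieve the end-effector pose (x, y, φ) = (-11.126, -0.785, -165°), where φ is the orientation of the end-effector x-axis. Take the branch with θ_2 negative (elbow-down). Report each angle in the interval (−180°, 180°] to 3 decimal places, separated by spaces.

-120.007 -89.990 44.998

wrist centre = target − a_3·(cos φ, sin φ) = (-5.3304, 0.7679)
cos θ_2 = (29.0033−2²−5²)/(2·2·5) = 0.0002; θ_2 = -89.9904° (elbow-down)
β = atan2(0.7679,-5.3304) = 171.8023°; ψ = atan2(-5.0000,2.0008) = -68.1904°
θ_1 = β − ψ = 239.9926°
θ_3 = φ − θ_1 − θ_2 = 44.9978° (wrapped to (-180°,180°])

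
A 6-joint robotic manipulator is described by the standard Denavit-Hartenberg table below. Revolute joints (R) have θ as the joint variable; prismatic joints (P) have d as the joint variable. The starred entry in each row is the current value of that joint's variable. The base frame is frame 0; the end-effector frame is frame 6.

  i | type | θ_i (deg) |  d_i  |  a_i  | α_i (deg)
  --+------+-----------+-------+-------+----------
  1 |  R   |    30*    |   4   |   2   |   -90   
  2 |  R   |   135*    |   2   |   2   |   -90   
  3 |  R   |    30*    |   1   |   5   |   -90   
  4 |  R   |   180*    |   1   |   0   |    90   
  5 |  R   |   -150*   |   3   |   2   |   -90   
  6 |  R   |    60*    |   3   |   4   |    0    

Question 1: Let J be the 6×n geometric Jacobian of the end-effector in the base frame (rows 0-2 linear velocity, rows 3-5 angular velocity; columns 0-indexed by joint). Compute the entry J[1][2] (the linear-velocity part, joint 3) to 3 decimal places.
axis z_2 = (-0.6124,-0.3536,0.7071); lever o_n−o_2 = (-5.5085,-3.6030,-4.5015)
cross product → J_v[:, 2] = (4.1392,-6.6517,0.2588)
J_ω[:, 2] = z_2
entry J[1][2] = -6.6517

-6.652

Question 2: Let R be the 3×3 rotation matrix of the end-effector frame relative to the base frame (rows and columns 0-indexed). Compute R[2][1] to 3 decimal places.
End-effector y-axis (col 1 of R) = (0.2241,0.1294,0.9659)
R[2][1] = 0.9659

0.966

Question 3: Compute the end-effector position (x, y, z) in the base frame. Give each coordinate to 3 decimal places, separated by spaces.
-6.001 -1.578 -1.916

after link 1: o_1 = (1.7321, 1.0000, 4.0000)
after link 2: o_2 = (-0.4927, 2.0249, 2.5858)
after link 3: o_3 = (-2.5067, -2.0246, 0.2310)
after link 4: o_4 = (-1.7675, -2.5978, 0.5846)
after link 5: o_5 = (-1.1551, -2.2443, -2.9509)
after link 6: o_6 = (-6.0012, -1.5780, -1.9157)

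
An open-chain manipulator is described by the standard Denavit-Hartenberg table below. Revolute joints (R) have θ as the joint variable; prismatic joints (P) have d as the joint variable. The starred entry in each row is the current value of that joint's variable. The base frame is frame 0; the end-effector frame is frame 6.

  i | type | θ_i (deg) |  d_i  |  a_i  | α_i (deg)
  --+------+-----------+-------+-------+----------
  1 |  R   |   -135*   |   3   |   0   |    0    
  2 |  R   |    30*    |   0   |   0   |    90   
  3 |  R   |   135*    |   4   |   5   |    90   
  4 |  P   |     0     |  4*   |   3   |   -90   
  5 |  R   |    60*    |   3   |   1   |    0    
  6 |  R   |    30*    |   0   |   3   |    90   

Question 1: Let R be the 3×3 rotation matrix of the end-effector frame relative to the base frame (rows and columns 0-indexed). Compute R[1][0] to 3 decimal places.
End-effector x-axis (col 0 of R) = (0.1830,0.6830,-0.7071)
R[1][0] = 0.6830

0.683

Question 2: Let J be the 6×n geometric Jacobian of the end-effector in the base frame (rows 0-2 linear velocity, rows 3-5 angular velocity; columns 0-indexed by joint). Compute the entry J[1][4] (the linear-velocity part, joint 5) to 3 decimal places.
-2.299

axis z_4 = (-0.9659,0.2588,0.0000); lever o_n−o_4 = (-2.0987,3.7585,-2.3801)
cross product → J_v[:, 4] = (-0.6160,-2.2990,-3.0872)
J_ω[:, 4] = z_4
entry J[1][4] = -2.2990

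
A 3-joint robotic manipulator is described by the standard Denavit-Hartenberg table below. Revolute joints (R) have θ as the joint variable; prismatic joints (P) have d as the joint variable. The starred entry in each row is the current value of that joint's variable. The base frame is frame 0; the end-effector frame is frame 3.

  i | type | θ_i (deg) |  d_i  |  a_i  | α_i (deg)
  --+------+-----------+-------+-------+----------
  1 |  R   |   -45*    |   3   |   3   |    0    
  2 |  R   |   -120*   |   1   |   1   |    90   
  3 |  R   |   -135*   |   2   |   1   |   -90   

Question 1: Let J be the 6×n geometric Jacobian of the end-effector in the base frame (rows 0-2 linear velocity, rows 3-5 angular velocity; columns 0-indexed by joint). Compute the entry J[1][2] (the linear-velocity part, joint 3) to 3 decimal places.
axis z_2 = (-0.2588,0.9659,0.0000); lever o_n−o_2 = (0.1654,2.1149,-0.7071)
cross product → J_v[:, 2] = (-0.6830,-0.1830,-0.7071)
J_ω[:, 2] = z_2
entry J[1][2] = -0.1830

-0.183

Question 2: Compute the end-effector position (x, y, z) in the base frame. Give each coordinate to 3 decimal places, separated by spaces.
after link 1: o_1 = (2.1213, -2.1213, 3.0000)
after link 2: o_2 = (1.1554, -2.3801, 4.0000)
after link 3: o_3 = (1.3208, -0.2653, 3.2929)

1.321 -0.265 3.293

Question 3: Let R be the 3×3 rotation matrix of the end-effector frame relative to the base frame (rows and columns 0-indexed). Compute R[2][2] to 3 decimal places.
-0.707

End-effector z-axis (col 2 of R) = (-0.6830,-0.1830,-0.7071)
R[2][2] = -0.7071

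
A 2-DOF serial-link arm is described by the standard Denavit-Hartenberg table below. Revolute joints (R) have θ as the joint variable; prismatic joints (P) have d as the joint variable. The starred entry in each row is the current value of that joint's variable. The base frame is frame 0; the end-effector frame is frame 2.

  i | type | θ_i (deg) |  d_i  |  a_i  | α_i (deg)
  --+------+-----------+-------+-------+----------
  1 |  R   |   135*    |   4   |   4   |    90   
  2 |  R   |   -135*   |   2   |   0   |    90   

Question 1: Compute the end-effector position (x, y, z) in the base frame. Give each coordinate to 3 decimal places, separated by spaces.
after link 1: o_1 = (-2.8284, 2.8284, 4.0000)
after link 2: o_2 = (-1.4142, 4.2426, 4.0000)

-1.414 4.243 4.000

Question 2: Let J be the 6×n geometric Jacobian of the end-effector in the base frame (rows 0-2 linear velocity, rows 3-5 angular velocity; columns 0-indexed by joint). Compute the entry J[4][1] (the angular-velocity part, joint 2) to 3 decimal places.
0.707

axis z_1 = (0.7071,0.7071,0.0000); lever o_n−o_1 = (1.4142,1.4142,0.0000)
cross product → J_v[:, 1] = (-0.0000,0.0000,0.0000)
J_ω[:, 1] = z_1
entry J[4][1] = 0.7071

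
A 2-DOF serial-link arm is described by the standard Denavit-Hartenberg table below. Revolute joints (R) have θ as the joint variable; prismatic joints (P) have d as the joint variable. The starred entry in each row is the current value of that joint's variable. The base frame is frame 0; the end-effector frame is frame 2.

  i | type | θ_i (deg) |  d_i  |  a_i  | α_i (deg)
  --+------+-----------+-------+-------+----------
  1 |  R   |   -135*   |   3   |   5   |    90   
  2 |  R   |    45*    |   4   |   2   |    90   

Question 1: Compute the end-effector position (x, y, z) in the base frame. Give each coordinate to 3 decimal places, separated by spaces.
-7.364 -1.707 4.414

after link 1: o_1 = (-3.5355, -3.5355, 3.0000)
after link 2: o_2 = (-7.3640, -1.7071, 4.4142)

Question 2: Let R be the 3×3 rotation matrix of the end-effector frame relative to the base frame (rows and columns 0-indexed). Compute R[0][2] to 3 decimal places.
End-effector z-axis (col 2 of R) = (-0.5000,-0.5000,-0.7071)
R[0][2] = -0.5000

-0.500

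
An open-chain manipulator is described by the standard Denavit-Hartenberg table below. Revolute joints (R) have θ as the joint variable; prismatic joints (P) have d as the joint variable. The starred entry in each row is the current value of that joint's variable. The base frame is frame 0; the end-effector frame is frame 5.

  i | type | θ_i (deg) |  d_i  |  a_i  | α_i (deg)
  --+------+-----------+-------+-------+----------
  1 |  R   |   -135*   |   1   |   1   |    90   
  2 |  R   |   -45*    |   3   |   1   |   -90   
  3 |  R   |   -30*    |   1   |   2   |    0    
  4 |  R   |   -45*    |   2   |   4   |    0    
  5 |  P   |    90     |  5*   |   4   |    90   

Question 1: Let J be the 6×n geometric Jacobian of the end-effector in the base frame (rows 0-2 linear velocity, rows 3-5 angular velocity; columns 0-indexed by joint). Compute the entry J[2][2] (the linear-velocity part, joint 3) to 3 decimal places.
axis z_2 = (-0.5000,-0.5000,0.7071); lever o_n−o_2 = (-10.0226,-4.6084,0.9680)
cross product → J_v[:, 2] = (2.7746,-6.6031,-2.7071)
J_ω[:, 2] = z_2
entry J[2][2] = -2.7071

-2.707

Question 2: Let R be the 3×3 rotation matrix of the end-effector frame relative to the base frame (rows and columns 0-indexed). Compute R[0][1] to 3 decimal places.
End-effector y-axis (col 1 of R) = (-0.5000,-0.5000,0.7071)
R[0][1] = -0.5000

-0.500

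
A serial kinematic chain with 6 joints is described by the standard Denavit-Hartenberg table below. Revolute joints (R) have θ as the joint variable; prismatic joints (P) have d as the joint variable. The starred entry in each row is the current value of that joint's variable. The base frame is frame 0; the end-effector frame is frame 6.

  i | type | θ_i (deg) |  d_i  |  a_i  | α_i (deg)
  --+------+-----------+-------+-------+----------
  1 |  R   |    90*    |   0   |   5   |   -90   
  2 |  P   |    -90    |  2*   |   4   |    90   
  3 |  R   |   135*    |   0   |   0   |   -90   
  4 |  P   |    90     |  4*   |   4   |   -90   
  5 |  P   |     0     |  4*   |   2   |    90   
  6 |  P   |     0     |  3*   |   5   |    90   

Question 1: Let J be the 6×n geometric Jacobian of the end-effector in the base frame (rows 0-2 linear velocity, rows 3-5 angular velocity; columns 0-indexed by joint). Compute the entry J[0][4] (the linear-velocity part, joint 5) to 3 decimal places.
0.707

prismatic axis z_4 = (0.7071,0.0000,0.7071)
J_v[:, 4] = z_4; J_ω[:, 4] = (0,0,0)
entry J[0][4] = 0.7071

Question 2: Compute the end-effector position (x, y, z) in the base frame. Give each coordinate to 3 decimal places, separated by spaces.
5.778 16.000 1.879

after link 1: o_1 = (0.0000, 5.0000, 0.0000)
after link 2: o_2 = (-2.0000, 5.0000, 4.0000)
after link 3: o_3 = (-2.0000, 5.0000, 4.0000)
after link 4: o_4 = (0.8284, 9.0000, 1.1716)
after link 5: o_5 = (3.6569, 11.0000, 4.0000)
after link 6: o_6 = (5.7782, 16.0000, 1.8787)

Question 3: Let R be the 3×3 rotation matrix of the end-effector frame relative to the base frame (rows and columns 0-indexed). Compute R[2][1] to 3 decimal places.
End-effector y-axis (col 1 of R) = (0.7071,-0.0000,-0.7071)
R[2][1] = -0.7071

-0.707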